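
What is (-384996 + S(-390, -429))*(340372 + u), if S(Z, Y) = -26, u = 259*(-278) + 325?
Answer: -103453486290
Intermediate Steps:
u = -71677 (u = -72002 + 325 = -71677)
(-384996 + S(-390, -429))*(340372 + u) = (-384996 - 26)*(340372 - 71677) = -385022*268695 = -103453486290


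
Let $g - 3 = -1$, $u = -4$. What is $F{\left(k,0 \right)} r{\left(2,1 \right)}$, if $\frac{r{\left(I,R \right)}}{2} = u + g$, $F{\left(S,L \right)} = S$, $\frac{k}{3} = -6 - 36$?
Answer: $504$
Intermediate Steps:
$g = 2$ ($g = 3 - 1 = 2$)
$k = -126$ ($k = 3 \left(-6 - 36\right) = 3 \left(-42\right) = -126$)
$r{\left(I,R \right)} = -4$ ($r{\left(I,R \right)} = 2 \left(-4 + 2\right) = 2 \left(-2\right) = -4$)
$F{\left(k,0 \right)} r{\left(2,1 \right)} = \left(-126\right) \left(-4\right) = 504$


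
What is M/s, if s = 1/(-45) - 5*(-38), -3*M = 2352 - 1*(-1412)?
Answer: -56460/8549 ≈ -6.6043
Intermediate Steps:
M = -3764/3 (M = -(2352 - 1*(-1412))/3 = -(2352 + 1412)/3 = -⅓*3764 = -3764/3 ≈ -1254.7)
s = 8549/45 (s = -1/45 + 190 = 8549/45 ≈ 189.98)
M/s = -3764/(3*8549/45) = -3764/3*45/8549 = -56460/8549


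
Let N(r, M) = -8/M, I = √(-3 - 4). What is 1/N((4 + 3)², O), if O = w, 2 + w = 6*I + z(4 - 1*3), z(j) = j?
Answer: ⅛ - 3*I*√7/4 ≈ 0.125 - 1.9843*I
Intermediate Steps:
I = I*√7 (I = √(-7) = I*√7 ≈ 2.6458*I)
w = -1 + 6*I*√7 (w = -2 + (6*(I*√7) + (4 - 1*3)) = -2 + (6*I*√7 + (4 - 3)) = -2 + (6*I*√7 + 1) = -2 + (1 + 6*I*√7) = -1 + 6*I*√7 ≈ -1.0 + 15.875*I)
O = -1 + 6*I*√7 ≈ -1.0 + 15.875*I
1/N((4 + 3)², O) = 1/(-8/(-1 + 6*I*√7)) = ⅛ - 3*I*√7/4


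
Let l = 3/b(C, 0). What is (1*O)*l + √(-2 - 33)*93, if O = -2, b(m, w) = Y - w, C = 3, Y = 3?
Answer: -2 + 93*I*√35 ≈ -2.0 + 550.2*I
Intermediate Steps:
b(m, w) = 3 - w
l = 1 (l = 3/(3 - 1*0) = 3/(3 + 0) = 3/3 = 3*(⅓) = 1)
(1*O)*l + √(-2 - 33)*93 = (1*(-2))*1 + √(-2 - 33)*93 = -2*1 + √(-35)*93 = -2 + (I*√35)*93 = -2 + 93*I*√35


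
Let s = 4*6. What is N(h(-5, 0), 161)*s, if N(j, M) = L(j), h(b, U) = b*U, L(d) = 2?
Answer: 48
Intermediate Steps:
s = 24
h(b, U) = U*b
N(j, M) = 2
N(h(-5, 0), 161)*s = 2*24 = 48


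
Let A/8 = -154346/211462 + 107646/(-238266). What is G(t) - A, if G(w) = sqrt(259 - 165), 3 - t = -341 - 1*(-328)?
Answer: 5670327856/599811963 + sqrt(94) ≈ 19.149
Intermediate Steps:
t = 16 (t = 3 - (-341 - 1*(-328)) = 3 - (-341 + 328) = 3 - 1*(-13) = 3 + 13 = 16)
G(w) = sqrt(94)
A = -5670327856/599811963 (A = 8*(-154346/211462 + 107646/(-238266)) = 8*(-154346*1/211462 + 107646*(-1/238266)) = 8*(-77173/105731 - 2563/5673) = 8*(-708790982/599811963) = -5670327856/599811963 ≈ -9.4535)
G(t) - A = sqrt(94) - 1*(-5670327856/599811963) = sqrt(94) + 5670327856/599811963 = 5670327856/599811963 + sqrt(94)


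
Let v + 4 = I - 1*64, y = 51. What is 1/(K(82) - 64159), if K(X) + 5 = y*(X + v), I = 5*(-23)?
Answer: -1/69315 ≈ -1.4427e-5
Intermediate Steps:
I = -115
v = -183 (v = -4 + (-115 - 1*64) = -4 + (-115 - 64) = -4 - 179 = -183)
K(X) = -9338 + 51*X (K(X) = -5 + 51*(X - 183) = -5 + 51*(-183 + X) = -5 + (-9333 + 51*X) = -9338 + 51*X)
1/(K(82) - 64159) = 1/((-9338 + 51*82) - 64159) = 1/((-9338 + 4182) - 64159) = 1/(-5156 - 64159) = 1/(-69315) = -1/69315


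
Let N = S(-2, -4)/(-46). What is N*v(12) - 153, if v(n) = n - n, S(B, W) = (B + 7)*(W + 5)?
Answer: -153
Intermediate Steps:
S(B, W) = (5 + W)*(7 + B) (S(B, W) = (7 + B)*(5 + W) = (5 + W)*(7 + B))
v(n) = 0
N = -5/46 (N = (35 + 5*(-2) + 7*(-4) - 2*(-4))/(-46) = (35 - 10 - 28 + 8)*(-1/46) = 5*(-1/46) = -5/46 ≈ -0.10870)
N*v(12) - 153 = -5/46*0 - 153 = 0 - 153 = -153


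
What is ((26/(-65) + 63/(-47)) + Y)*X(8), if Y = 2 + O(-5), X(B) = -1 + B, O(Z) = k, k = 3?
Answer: 5362/235 ≈ 22.817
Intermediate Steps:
O(Z) = 3
Y = 5 (Y = 2 + 3 = 5)
((26/(-65) + 63/(-47)) + Y)*X(8) = ((26/(-65) + 63/(-47)) + 5)*(-1 + 8) = ((26*(-1/65) + 63*(-1/47)) + 5)*7 = ((-2/5 - 63/47) + 5)*7 = (-409/235 + 5)*7 = (766/235)*7 = 5362/235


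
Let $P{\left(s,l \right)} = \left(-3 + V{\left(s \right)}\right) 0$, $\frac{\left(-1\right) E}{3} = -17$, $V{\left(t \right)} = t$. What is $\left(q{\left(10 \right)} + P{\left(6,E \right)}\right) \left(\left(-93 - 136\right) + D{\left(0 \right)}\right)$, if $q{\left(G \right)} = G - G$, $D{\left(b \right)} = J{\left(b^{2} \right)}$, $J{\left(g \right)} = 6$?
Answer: $0$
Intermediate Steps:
$D{\left(b \right)} = 6$
$q{\left(G \right)} = 0$
$E = 51$ ($E = \left(-3\right) \left(-17\right) = 51$)
$P{\left(s,l \right)} = 0$ ($P{\left(s,l \right)} = \left(-3 + s\right) 0 = 0$)
$\left(q{\left(10 \right)} + P{\left(6,E \right)}\right) \left(\left(-93 - 136\right) + D{\left(0 \right)}\right) = \left(0 + 0\right) \left(\left(-93 - 136\right) + 6\right) = 0 \left(-229 + 6\right) = 0 \left(-223\right) = 0$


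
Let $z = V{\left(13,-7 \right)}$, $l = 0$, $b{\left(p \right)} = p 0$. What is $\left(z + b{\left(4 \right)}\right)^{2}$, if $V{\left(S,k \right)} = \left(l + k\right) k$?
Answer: $2401$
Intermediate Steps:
$b{\left(p \right)} = 0$
$V{\left(S,k \right)} = k^{2}$ ($V{\left(S,k \right)} = \left(0 + k\right) k = k k = k^{2}$)
$z = 49$ ($z = \left(-7\right)^{2} = 49$)
$\left(z + b{\left(4 \right)}\right)^{2} = \left(49 + 0\right)^{2} = 49^{2} = 2401$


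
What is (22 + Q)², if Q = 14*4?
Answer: 6084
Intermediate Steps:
Q = 56
(22 + Q)² = (22 + 56)² = 78² = 6084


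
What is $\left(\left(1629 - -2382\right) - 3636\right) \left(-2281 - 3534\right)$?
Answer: $-2180625$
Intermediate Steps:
$\left(\left(1629 - -2382\right) - 3636\right) \left(-2281 - 3534\right) = \left(\left(1629 + 2382\right) - 3636\right) \left(-5815\right) = \left(4011 - 3636\right) \left(-5815\right) = 375 \left(-5815\right) = -2180625$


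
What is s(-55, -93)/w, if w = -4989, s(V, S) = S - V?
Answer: 38/4989 ≈ 0.0076168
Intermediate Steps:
s(-55, -93)/w = (-93 - 1*(-55))/(-4989) = (-93 + 55)*(-1/4989) = -38*(-1/4989) = 38/4989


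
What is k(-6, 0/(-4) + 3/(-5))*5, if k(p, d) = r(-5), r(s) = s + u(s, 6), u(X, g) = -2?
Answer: -35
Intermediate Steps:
r(s) = -2 + s (r(s) = s - 2 = -2 + s)
k(p, d) = -7 (k(p, d) = -2 - 5 = -7)
k(-6, 0/(-4) + 3/(-5))*5 = -7*5 = -35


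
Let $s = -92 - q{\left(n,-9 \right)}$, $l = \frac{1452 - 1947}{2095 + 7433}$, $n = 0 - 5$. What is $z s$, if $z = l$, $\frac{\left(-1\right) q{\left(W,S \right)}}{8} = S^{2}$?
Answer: $- \frac{22935}{794} \approx -28.885$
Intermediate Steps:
$n = -5$
$l = - \frac{165}{3176}$ ($l = - \frac{495}{9528} = \left(-495\right) \frac{1}{9528} = - \frac{165}{3176} \approx -0.051952$)
$q{\left(W,S \right)} = - 8 S^{2}$
$s = 556$ ($s = -92 - - 8 \left(-9\right)^{2} = -92 - \left(-8\right) 81 = -92 - -648 = -92 + 648 = 556$)
$z = - \frac{165}{3176} \approx -0.051952$
$z s = \left(- \frac{165}{3176}\right) 556 = - \frac{22935}{794}$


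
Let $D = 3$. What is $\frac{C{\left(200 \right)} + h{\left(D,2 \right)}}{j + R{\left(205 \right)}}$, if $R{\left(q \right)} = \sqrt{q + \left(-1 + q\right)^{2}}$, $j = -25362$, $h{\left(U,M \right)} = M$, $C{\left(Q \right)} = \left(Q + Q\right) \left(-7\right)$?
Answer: $\frac{70962876}{643189223} + \frac{2798 \sqrt{41821}}{643189223} \approx 0.11122$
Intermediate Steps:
$C{\left(Q \right)} = - 14 Q$ ($C{\left(Q \right)} = 2 Q \left(-7\right) = - 14 Q$)
$\frac{C{\left(200 \right)} + h{\left(D,2 \right)}}{j + R{\left(205 \right)}} = \frac{\left(-14\right) 200 + 2}{-25362 + \sqrt{205 + \left(-1 + 205\right)^{2}}} = \frac{-2800 + 2}{-25362 + \sqrt{205 + 204^{2}}} = - \frac{2798}{-25362 + \sqrt{205 + 41616}} = - \frac{2798}{-25362 + \sqrt{41821}}$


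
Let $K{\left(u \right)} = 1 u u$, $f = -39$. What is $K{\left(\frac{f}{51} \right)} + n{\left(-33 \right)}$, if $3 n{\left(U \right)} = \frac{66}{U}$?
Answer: $- \frac{71}{867} \approx -0.081892$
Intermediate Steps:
$n{\left(U \right)} = \frac{22}{U}$ ($n{\left(U \right)} = \frac{66 \frac{1}{U}}{3} = \frac{22}{U}$)
$K{\left(u \right)} = u^{2}$ ($K{\left(u \right)} = u u = u^{2}$)
$K{\left(\frac{f}{51} \right)} + n{\left(-33 \right)} = \left(- \frac{39}{51}\right)^{2} + \frac{22}{-33} = \left(\left(-39\right) \frac{1}{51}\right)^{2} + 22 \left(- \frac{1}{33}\right) = \left(- \frac{13}{17}\right)^{2} - \frac{2}{3} = \frac{169}{289} - \frac{2}{3} = - \frac{71}{867}$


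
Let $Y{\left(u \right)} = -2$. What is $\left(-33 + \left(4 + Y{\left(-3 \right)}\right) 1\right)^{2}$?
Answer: $961$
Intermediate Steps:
$\left(-33 + \left(4 + Y{\left(-3 \right)}\right) 1\right)^{2} = \left(-33 + \left(4 - 2\right) 1\right)^{2} = \left(-33 + 2 \cdot 1\right)^{2} = \left(-33 + 2\right)^{2} = \left(-31\right)^{2} = 961$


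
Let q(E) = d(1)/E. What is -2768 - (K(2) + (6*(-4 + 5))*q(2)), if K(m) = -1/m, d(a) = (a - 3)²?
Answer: -5559/2 ≈ -2779.5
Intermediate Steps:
d(a) = (-3 + a)²
q(E) = 4/E (q(E) = (-3 + 1)²/E = (-2)²/E = 4/E)
-2768 - (K(2) + (6*(-4 + 5))*q(2)) = -2768 - (-1/2 + (6*(-4 + 5))*(4/2)) = -2768 - (-1*½ + (6*1)*(4*(½))) = -2768 - (-½ + 6*2) = -2768 - (-½ + 12) = -2768 - 1*23/2 = -2768 - 23/2 = -5559/2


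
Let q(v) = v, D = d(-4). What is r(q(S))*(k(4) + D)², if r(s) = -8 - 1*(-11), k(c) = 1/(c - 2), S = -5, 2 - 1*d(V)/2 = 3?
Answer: 27/4 ≈ 6.7500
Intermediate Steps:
d(V) = -2 (d(V) = 4 - 2*3 = 4 - 6 = -2)
D = -2
k(c) = 1/(-2 + c)
r(s) = 3 (r(s) = -8 + 11 = 3)
r(q(S))*(k(4) + D)² = 3*(1/(-2 + 4) - 2)² = 3*(1/2 - 2)² = 3*(½ - 2)² = 3*(-3/2)² = 3*(9/4) = 27/4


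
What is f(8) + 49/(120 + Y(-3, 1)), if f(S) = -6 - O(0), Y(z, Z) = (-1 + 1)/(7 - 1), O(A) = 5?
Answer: -1271/120 ≈ -10.592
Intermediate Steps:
Y(z, Z) = 0 (Y(z, Z) = 0/6 = 0*(1/6) = 0)
f(S) = -11 (f(S) = -6 - 1*5 = -6 - 5 = -11)
f(8) + 49/(120 + Y(-3, 1)) = -11 + 49/(120 + 0) = -11 + 49/120 = -1271/120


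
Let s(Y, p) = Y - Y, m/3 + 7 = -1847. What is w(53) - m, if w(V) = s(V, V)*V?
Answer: 5562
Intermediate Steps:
m = -5562 (m = -21 + 3*(-1847) = -21 - 5541 = -5562)
s(Y, p) = 0
w(V) = 0 (w(V) = 0*V = 0)
w(53) - m = 0 - 1*(-5562) = 0 + 5562 = 5562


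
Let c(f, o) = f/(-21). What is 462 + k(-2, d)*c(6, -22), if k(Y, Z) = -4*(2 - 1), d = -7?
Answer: 3242/7 ≈ 463.14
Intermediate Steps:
c(f, o) = -f/21 (c(f, o) = f*(-1/21) = -f/21)
k(Y, Z) = -4 (k(Y, Z) = -4*1 = -4)
462 + k(-2, d)*c(6, -22) = 462 - (-4)*6/21 = 462 - 4*(-2/7) = 462 + 8/7 = 3242/7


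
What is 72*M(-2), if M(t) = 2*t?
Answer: -288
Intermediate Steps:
72*M(-2) = 72*(2*(-2)) = 72*(-4) = -288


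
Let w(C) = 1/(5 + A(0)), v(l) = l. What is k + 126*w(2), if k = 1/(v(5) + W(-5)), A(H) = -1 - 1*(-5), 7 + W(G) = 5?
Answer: 43/3 ≈ 14.333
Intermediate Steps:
W(G) = -2 (W(G) = -7 + 5 = -2)
A(H) = 4 (A(H) = -1 + 5 = 4)
k = ⅓ (k = 1/(5 - 2) = 1/3 = ⅓ ≈ 0.33333)
w(C) = ⅑ (w(C) = 1/(5 + 4) = 1/9 = ⅑)
k + 126*w(2) = ⅓ + 126*(⅑) = ⅓ + 14 = 43/3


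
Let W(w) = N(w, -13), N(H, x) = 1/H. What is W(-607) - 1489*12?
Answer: -10845877/607 ≈ -17868.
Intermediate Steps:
W(w) = 1/w
W(-607) - 1489*12 = 1/(-607) - 1489*12 = -1/607 - 1*17868 = -1/607 - 17868 = -10845877/607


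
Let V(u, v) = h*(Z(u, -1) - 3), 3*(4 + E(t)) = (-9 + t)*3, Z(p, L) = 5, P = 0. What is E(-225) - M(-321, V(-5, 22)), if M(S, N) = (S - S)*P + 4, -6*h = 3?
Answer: -242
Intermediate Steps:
E(t) = -13 + t (E(t) = -4 + ((-9 + t)*3)/3 = -4 + (-27 + 3*t)/3 = -4 + (-9 + t) = -13 + t)
h = -1/2 (h = -1/6*3 = -1/2 ≈ -0.50000)
V(u, v) = -1 (V(u, v) = -(5 - 3)/2 = -1/2*2 = -1)
M(S, N) = 4 (M(S, N) = (S - S)*0 + 4 = 0*0 + 4 = 0 + 4 = 4)
E(-225) - M(-321, V(-5, 22)) = (-13 - 225) - 1*4 = -238 - 4 = -242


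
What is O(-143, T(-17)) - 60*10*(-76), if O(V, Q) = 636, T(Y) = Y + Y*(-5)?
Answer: 46236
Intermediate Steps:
T(Y) = -4*Y (T(Y) = Y - 5*Y = -4*Y)
O(-143, T(-17)) - 60*10*(-76) = 636 - 60*10*(-76) = 636 - 600*(-76) = 636 + 45600 = 46236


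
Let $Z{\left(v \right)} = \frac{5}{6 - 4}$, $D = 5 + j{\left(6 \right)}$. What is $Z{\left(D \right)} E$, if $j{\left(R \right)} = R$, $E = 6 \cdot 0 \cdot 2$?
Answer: $0$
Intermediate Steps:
$E = 0$ ($E = 0 \cdot 2 = 0$)
$D = 11$ ($D = 5 + 6 = 11$)
$Z{\left(v \right)} = \frac{5}{2}$ ($Z{\left(v \right)} = \frac{5}{6 - 4} = \frac{5}{2}$)
$Z{\left(D \right)} E = \frac{5}{2} \cdot 0 = 0$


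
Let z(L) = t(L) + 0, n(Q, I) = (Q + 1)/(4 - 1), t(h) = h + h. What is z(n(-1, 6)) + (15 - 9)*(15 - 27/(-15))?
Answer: 504/5 ≈ 100.80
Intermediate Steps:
t(h) = 2*h
n(Q, I) = ⅓ + Q/3 (n(Q, I) = (1 + Q)/3 = (1 + Q)*(⅓) = ⅓ + Q/3)
z(L) = 2*L (z(L) = 2*L + 0 = 2*L)
z(n(-1, 6)) + (15 - 9)*(15 - 27/(-15)) = 2*(⅓ + (⅓)*(-1)) + (15 - 9)*(15 - 27/(-15)) = 2*(⅓ - ⅓) + 6*(15 - 27*(-1/15)) = 2*0 + 6*(15 + 9/5) = 0 + 6*(84/5) = 0 + 504/5 = 504/5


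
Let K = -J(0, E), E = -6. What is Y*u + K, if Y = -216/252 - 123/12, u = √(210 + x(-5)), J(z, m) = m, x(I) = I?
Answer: 6 - 311*√205/28 ≈ -153.03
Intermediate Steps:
u = √205 (u = √(210 - 5) = √205 ≈ 14.318)
K = 6 (K = -1*(-6) = 6)
Y = -311/28 (Y = -216*1/252 - 123*1/12 = -6/7 - 41/4 = -311/28 ≈ -11.107)
Y*u + K = -311*√205/28 + 6 = 6 - 311*√205/28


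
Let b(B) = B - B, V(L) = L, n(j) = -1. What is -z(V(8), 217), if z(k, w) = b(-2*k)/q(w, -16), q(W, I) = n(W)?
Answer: 0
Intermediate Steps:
q(W, I) = -1
b(B) = 0
z(k, w) = 0 (z(k, w) = 0/(-1) = 0*(-1) = 0)
-z(V(8), 217) = -1*0 = 0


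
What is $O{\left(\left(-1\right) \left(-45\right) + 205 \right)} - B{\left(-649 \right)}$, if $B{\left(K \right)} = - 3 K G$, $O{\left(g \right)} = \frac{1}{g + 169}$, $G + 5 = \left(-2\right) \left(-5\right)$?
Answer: $- \frac{4078964}{419} \approx -9735.0$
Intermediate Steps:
$G = 5$ ($G = -5 - -10 = -5 + 10 = 5$)
$O{\left(g \right)} = \frac{1}{169 + g}$
$B{\left(K \right)} = - 15 K$ ($B{\left(K \right)} = - 3 K 5 = - 15 K$)
$O{\left(\left(-1\right) \left(-45\right) + 205 \right)} - B{\left(-649 \right)} = \frac{1}{169 + \left(\left(-1\right) \left(-45\right) + 205\right)} - \left(-15\right) \left(-649\right) = \frac{1}{169 + \left(45 + 205\right)} - 9735 = \frac{1}{169 + 250} - 9735 = \frac{1}{419} - 9735 = - \frac{4078964}{419}$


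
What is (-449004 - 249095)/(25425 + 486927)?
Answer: -698099/512352 ≈ -1.3625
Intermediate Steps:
(-449004 - 249095)/(25425 + 486927) = -698099/512352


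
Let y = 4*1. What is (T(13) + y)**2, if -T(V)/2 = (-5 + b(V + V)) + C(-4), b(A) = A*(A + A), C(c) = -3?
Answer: 7203856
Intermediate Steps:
b(A) = 2*A**2 (b(A) = A*(2*A) = 2*A**2)
T(V) = 16 - 16*V**2 (T(V) = -2*((-5 + 2*(V + V)**2) - 3) = -2*((-5 + 2*(2*V)**2) - 3) = -2*((-5 + 2*(4*V**2)) - 3) = -2*((-5 + 8*V**2) - 3) = -2*(-8 + 8*V**2) = 16 - 16*V**2)
y = 4
(T(13) + y)**2 = ((16 - 16*13**2) + 4)**2 = ((16 - 16*169) + 4)**2 = ((16 - 2704) + 4)**2 = (-2688 + 4)**2 = (-2684)**2 = 7203856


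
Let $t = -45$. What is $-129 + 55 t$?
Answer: $-2604$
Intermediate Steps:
$-129 + 55 t = -129 + 55 \left(-45\right) = -129 - 2475 = -2604$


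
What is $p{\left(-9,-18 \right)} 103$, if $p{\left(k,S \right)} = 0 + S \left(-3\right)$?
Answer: $5562$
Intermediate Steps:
$p{\left(k,S \right)} = - 3 S$ ($p{\left(k,S \right)} = 0 - 3 S = - 3 S$)
$p{\left(-9,-18 \right)} 103 = \left(-3\right) \left(-18\right) 103 = 54 \cdot 103 = 5562$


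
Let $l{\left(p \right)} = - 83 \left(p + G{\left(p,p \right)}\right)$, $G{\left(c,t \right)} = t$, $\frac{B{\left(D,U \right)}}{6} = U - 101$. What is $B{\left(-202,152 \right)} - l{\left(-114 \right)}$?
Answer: $-18618$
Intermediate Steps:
$B{\left(D,U \right)} = -606 + 6 U$ ($B{\left(D,U \right)} = 6 \left(U - 101\right) = 6 \left(-101 + U\right) = -606 + 6 U$)
$l{\left(p \right)} = - 166 p$ ($l{\left(p \right)} = - 83 \left(p + p\right) = - 83 \cdot 2 p = - 166 p$)
$B{\left(-202,152 \right)} - l{\left(-114 \right)} = \left(-606 + 6 \cdot 152\right) - \left(-166\right) \left(-114\right) = \left(-606 + 912\right) - 18924 = 306 - 18924 = -18618$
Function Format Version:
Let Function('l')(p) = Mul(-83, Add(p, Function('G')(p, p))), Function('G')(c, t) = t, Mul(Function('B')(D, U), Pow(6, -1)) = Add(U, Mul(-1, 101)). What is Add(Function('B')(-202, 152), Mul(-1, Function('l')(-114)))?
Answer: -18618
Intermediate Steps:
Function('B')(D, U) = Add(-606, Mul(6, U)) (Function('B')(D, U) = Mul(6, Add(U, Mul(-1, 101))) = Mul(6, Add(U, -101)) = Mul(6, Add(-101, U)) = Add(-606, Mul(6, U)))
Function('l')(p) = Mul(-166, p) (Function('l')(p) = Mul(-83, Add(p, p)) = Mul(-83, Mul(2, p)) = Mul(-166, p))
Add(Function('B')(-202, 152), Mul(-1, Function('l')(-114))) = Add(Add(-606, Mul(6, 152)), Mul(-1, Mul(-166, -114))) = Add(Add(-606, 912), Mul(-1, 18924)) = Add(306, -18924) = -18618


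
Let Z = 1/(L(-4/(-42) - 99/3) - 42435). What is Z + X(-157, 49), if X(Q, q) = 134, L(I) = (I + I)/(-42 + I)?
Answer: 8944347409/66748873 ≈ 134.00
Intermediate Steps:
L(I) = 2*I/(-42 + I) (L(I) = (2*I)/(-42 + I) = 2*I/(-42 + I))
Z = -1573/66748873 (Z = 1/(2*(-4/(-42) - 99/3)/(-42 + (-4/(-42) - 99/3)) - 42435) = 1/(2*(-4*(-1/42) - 99*⅓)/(-42 + (-4*(-1/42) - 99*⅓)) - 42435) = 1/(2*(2/21 - 33)/(-42 + (2/21 - 33)) - 42435) = 1/(2*(-691/21)/(-42 - 691/21) - 42435) = 1/(2*(-691/21)/(-1573/21) - 42435) = 1/(2*(-691/21)*(-21/1573) - 42435) = 1/(1382/1573 - 42435) = 1/(-66748873/1573) = -1573/66748873 ≈ -2.3566e-5)
Z + X(-157, 49) = -1573/66748873 + 134 = 8944347409/66748873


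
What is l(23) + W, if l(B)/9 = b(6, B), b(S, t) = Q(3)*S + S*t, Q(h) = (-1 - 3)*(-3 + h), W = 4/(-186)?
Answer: 115504/93 ≈ 1242.0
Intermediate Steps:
W = -2/93 (W = 4*(-1/186) = -2/93 ≈ -0.021505)
Q(h) = 12 - 4*h (Q(h) = -4*(-3 + h) = 12 - 4*h)
b(S, t) = S*t (b(S, t) = (12 - 4*3)*S + S*t = (12 - 12)*S + S*t = 0*S + S*t = 0 + S*t = S*t)
l(B) = 54*B (l(B) = 9*(6*B) = 54*B)
l(23) + W = 54*23 - 2/93 = 1242 - 2/93 = 115504/93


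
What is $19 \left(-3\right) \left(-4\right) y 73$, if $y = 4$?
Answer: $66576$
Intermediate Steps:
$19 \left(-3\right) \left(-4\right) y 73 = 19 \left(-3\right) \left(-4\right) 4 \cdot 73 = 19 \cdot 12 \cdot 4 \cdot 73 = 19 \cdot 48 \cdot 73 = 912 \cdot 73 = 66576$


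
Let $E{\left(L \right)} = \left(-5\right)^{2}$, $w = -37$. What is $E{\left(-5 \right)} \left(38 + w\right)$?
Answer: $25$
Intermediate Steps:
$E{\left(L \right)} = 25$
$E{\left(-5 \right)} \left(38 + w\right) = 25 \left(38 - 37\right) = 25 \cdot 1 = 25$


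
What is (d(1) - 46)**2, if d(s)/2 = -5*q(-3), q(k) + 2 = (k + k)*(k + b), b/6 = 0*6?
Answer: 42436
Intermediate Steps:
b = 0 (b = 6*(0*6) = 6*0 = 0)
q(k) = -2 + 2*k**2 (q(k) = -2 + (k + k)*(k + 0) = -2 + (2*k)*k = -2 + 2*k**2)
d(s) = -160 (d(s) = 2*(-5*(-2 + 2*(-3)**2)) = 2*(-5*(-2 + 2*9)) = 2*(-5*(-2 + 18)) = 2*(-5*16) = 2*(-80) = -160)
(d(1) - 46)**2 = (-160 - 46)**2 = (-206)**2 = 42436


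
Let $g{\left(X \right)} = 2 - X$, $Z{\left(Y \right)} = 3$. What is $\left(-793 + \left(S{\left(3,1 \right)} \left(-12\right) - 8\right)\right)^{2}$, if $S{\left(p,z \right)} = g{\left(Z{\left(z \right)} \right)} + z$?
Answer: $641601$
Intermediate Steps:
$S{\left(p,z \right)} = -1 + z$ ($S{\left(p,z \right)} = \left(2 - 3\right) + z = -1 + z$)
$\left(-793 + \left(S{\left(3,1 \right)} \left(-12\right) - 8\right)\right)^{2} = \left(-793 - \left(8 - \left(-1 + 1\right) \left(-12\right)\right)\right)^{2} = \left(-793 + \left(0 \left(-12\right) - 8\right)\right)^{2} = \left(-793 + \left(0 - 8\right)\right)^{2} = \left(-793 - 8\right)^{2} = \left(-801\right)^{2} = 641601$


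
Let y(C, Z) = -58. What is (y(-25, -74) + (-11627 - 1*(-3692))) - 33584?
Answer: -41577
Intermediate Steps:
(y(-25, -74) + (-11627 - 1*(-3692))) - 33584 = (-58 + (-11627 - 1*(-3692))) - 33584 = (-58 + (-11627 + 3692)) - 33584 = (-58 - 7935) - 33584 = -7993 - 33584 = -41577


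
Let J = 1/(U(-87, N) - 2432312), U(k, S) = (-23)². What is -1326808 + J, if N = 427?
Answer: -3226509138665/2431783 ≈ -1.3268e+6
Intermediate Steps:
U(k, S) = 529
J = -1/2431783 (J = 1/(529 - 2432312) = 1/(-2431783) = -1/2431783 ≈ -4.1122e-7)
-1326808 + J = -1326808 - 1/2431783 = -3226509138665/2431783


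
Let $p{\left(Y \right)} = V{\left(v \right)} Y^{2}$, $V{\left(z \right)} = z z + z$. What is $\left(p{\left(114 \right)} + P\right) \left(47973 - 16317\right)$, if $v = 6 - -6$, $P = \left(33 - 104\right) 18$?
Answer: $64138158288$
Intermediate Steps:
$P = -1278$ ($P = \left(-71\right) 18 = -1278$)
$v = 12$ ($v = 6 + 6 = 12$)
$V{\left(z \right)} = z + z^{2}$ ($V{\left(z \right)} = z^{2} + z = z + z^{2}$)
$p{\left(Y \right)} = 156 Y^{2}$ ($p{\left(Y \right)} = 12 \left(1 + 12\right) Y^{2} = 12 \cdot 13 Y^{2} = 156 Y^{2}$)
$\left(p{\left(114 \right)} + P\right) \left(47973 - 16317\right) = \left(156 \cdot 114^{2} - 1278\right) \left(47973 - 16317\right) = \left(156 \cdot 12996 - 1278\right) 31656 = \left(2027376 - 1278\right) 31656 = 2026098 \cdot 31656 = 64138158288$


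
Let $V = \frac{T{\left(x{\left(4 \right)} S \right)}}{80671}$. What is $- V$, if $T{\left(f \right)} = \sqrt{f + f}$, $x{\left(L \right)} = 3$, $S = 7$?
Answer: $- \frac{\sqrt{42}}{80671} \approx -8.0335 \cdot 10^{-5}$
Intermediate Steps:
$T{\left(f \right)} = \sqrt{2} \sqrt{f}$ ($T{\left(f \right)} = \sqrt{2 f} = \sqrt{2} \sqrt{f}$)
$V = \frac{\sqrt{42}}{80671}$ ($V = \frac{\sqrt{2} \sqrt{3 \cdot 7}}{80671} = \sqrt{2} \sqrt{21} \cdot \frac{1}{80671} = \sqrt{42} \cdot \frac{1}{80671} = \frac{\sqrt{42}}{80671} \approx 8.0335 \cdot 10^{-5}$)
$- V = - \frac{\sqrt{42}}{80671}$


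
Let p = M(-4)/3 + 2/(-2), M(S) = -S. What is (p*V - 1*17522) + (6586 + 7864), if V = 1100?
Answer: -8116/3 ≈ -2705.3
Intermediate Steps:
p = ⅓ (p = -1*(-4)/3 + 2/(-2) = 4*(⅓) + 2*(-½) = 4/3 - 1 = ⅓ ≈ 0.33333)
(p*V - 1*17522) + (6586 + 7864) = ((⅓)*1100 - 1*17522) + (6586 + 7864) = (1100/3 - 17522) + 14450 = -51466/3 + 14450 = -8116/3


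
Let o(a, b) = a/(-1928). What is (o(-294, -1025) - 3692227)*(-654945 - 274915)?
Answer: 827414227598665/241 ≈ 3.4333e+12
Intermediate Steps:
o(a, b) = -a/1928 (o(a, b) = a*(-1/1928) = -a/1928)
(o(-294, -1025) - 3692227)*(-654945 - 274915) = (-1/1928*(-294) - 3692227)*(-654945 - 274915) = (147/964 - 3692227)*(-929860) = -3559306681/964*(-929860) = 827414227598665/241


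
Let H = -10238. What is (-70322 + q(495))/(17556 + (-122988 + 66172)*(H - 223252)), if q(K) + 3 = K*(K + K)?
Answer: 419725/13265985396 ≈ 3.1639e-5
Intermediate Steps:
q(K) = -3 + 2*K² (q(K) = -3 + K*(K + K) = -3 + K*(2*K) = -3 + 2*K²)
(-70322 + q(495))/(17556 + (-122988 + 66172)*(H - 223252)) = (-70322 + (-3 + 2*495²))/(17556 + (-122988 + 66172)*(-10238 - 223252)) = (-70322 + (-3 + 2*245025))/(17556 - 56816*(-233490)) = (-70322 + (-3 + 490050))/(17556 + 13265967840) = (-70322 + 490047)/13265985396 = 419725*(1/13265985396) = 419725/13265985396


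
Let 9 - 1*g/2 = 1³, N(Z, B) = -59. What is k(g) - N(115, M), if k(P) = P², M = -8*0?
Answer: 315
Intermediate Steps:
M = 0
g = 16 (g = 18 - 2*1³ = 18 - 2*1 = 18 - 2 = 16)
k(g) - N(115, M) = 16² - 1*(-59) = 256 + 59 = 315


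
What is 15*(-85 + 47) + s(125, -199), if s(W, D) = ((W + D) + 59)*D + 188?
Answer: 2603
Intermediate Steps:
s(W, D) = 188 + D*(59 + D + W) (s(W, D) = ((D + W) + 59)*D + 188 = (59 + D + W)*D + 188 = D*(59 + D + W) + 188 = 188 + D*(59 + D + W))
15*(-85 + 47) + s(125, -199) = 15*(-85 + 47) + (188 + (-199)² + 59*(-199) - 199*125) = 15*(-38) + (188 + 39601 - 11741 - 24875) = -570 + 3173 = 2603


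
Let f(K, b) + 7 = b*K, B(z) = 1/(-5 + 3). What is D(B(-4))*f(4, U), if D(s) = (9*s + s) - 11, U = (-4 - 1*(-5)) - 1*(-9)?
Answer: -528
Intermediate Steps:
B(z) = -½ (B(z) = 1/(-2) = -½)
U = 10 (U = (-4 + 5) + 9 = 1 + 9 = 10)
D(s) = -11 + 10*s (D(s) = 10*s - 11 = -11 + 10*s)
f(K, b) = -7 + K*b (f(K, b) = -7 + b*K = -7 + K*b)
D(B(-4))*f(4, U) = (-11 + 10*(-½))*(-7 + 4*10) = (-11 - 5)*(-7 + 40) = -16*33 = -528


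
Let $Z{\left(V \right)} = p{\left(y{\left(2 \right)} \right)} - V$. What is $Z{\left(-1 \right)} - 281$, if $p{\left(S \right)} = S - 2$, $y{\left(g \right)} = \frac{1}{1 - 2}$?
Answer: $-283$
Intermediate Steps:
$y{\left(g \right)} = -1$ ($y{\left(g \right)} = \frac{1}{-1} = -1$)
$p{\left(S \right)} = -2 + S$ ($p{\left(S \right)} = S - 2 = -2 + S$)
$Z{\left(V \right)} = -3 - V$ ($Z{\left(V \right)} = \left(-2 - 1\right) - V = -3 - V$)
$Z{\left(-1 \right)} - 281 = \left(-3 - -1\right) - 281 = \left(-3 + 1\right) - 281 = -2 - 281 = -283$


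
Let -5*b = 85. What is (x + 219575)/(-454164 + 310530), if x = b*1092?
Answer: -201011/143634 ≈ -1.3995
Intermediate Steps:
b = -17 (b = -1/5*85 = -17)
x = -18564 (x = -17*1092 = -18564)
(x + 219575)/(-454164 + 310530) = (-18564 + 219575)/(-454164 + 310530) = 201011/(-143634) = 201011*(-1/143634) = -201011/143634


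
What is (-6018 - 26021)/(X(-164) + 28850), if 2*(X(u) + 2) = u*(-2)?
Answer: -32039/29012 ≈ -1.1043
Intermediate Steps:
X(u) = -2 - u (X(u) = -2 + (u*(-2))/2 = -2 + (-2*u)/2 = -2 - u)
(-6018 - 26021)/(X(-164) + 28850) = (-6018 - 26021)/((-2 - 1*(-164)) + 28850) = -32039/((-2 + 164) + 28850) = -32039/(162 + 28850) = -32039/29012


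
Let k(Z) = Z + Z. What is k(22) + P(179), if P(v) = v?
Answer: 223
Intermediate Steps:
k(Z) = 2*Z
k(22) + P(179) = 2*22 + 179 = 44 + 179 = 223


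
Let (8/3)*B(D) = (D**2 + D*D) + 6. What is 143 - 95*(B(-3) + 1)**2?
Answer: -9357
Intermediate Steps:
B(D) = 9/4 + 3*D**2/4 (B(D) = 3*((D**2 + D*D) + 6)/8 = 3*((D**2 + D**2) + 6)/8 = 3*(2*D**2 + 6)/8 = 3*(6 + 2*D**2)/8 = 9/4 + 3*D**2/4)
143 - 95*(B(-3) + 1)**2 = 143 - 95*((9/4 + (3/4)*(-3)**2) + 1)**2 = 143 - 95*((9/4 + (3/4)*9) + 1)**2 = 143 - 95*((9/4 + 27/4) + 1)**2 = 143 - 95*(9 + 1)**2 = 143 - 95*10**2 = 143 - 95*100 = 143 - 9500 = -9357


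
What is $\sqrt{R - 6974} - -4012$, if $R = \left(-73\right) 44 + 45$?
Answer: $4012 + i \sqrt{10141} \approx 4012.0 + 100.7 i$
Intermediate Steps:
$R = -3167$ ($R = -3212 + 45 = -3167$)
$\sqrt{R - 6974} - -4012 = \sqrt{-3167 - 6974} - -4012 = \sqrt{-10141} + 4012 = i \sqrt{10141} + 4012 = 4012 + i \sqrt{10141}$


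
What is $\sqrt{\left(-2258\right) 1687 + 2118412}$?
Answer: $i \sqrt{1690834} \approx 1300.3 i$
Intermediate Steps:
$\sqrt{\left(-2258\right) 1687 + 2118412} = \sqrt{-3809246 + 2118412} = \sqrt{-1690834} = i \sqrt{1690834}$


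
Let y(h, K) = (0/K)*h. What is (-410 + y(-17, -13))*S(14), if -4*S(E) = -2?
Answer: -205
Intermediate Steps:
S(E) = ½ (S(E) = -¼*(-2) = ½)
y(h, K) = 0 (y(h, K) = 0*h = 0)
(-410 + y(-17, -13))*S(14) = (-410 + 0)*(½) = -410*½ = -205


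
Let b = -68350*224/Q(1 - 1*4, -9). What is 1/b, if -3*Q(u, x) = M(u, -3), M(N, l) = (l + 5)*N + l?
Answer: -3/15310400 ≈ -1.9595e-7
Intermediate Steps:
M(N, l) = l + N*(5 + l) (M(N, l) = (5 + l)*N + l = N*(5 + l) + l = l + N*(5 + l))
Q(u, x) = 1 - 2*u/3 (Q(u, x) = -(-3 + 5*u + u*(-3))/3 = -(-3 + 5*u - 3*u)/3 = -(-3 + 2*u)/3 = 1 - 2*u/3)
b = -15310400/3 (b = -68350*224/(1 - 2*(1 - 1*4)/3) = -68350*224/(1 - 2*(1 - 4)/3) = -68350*224/(1 - ⅔*(-3)) = -68350*224/(1 + 2) = -68350/((1/224)*3) = -68350/3/224 = -68350*224/3 = -15310400/3 ≈ -5.1035e+6)
1/b = 1/(-15310400/3) = -3/15310400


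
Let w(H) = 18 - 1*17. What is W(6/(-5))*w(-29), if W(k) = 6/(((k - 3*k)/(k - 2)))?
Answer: -8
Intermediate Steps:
w(H) = 1 (w(H) = 18 - 17 = 1)
W(k) = -3*(-2 + k)/k (W(k) = 6/(((-2*k)/(-2 + k))) = 6/((-2*k/(-2 + k))) = 6*(-(-2 + k)/(2*k)) = -3*(-2 + k)/k)
W(6/(-5))*w(-29) = (-3 + 6/((6/(-5))))*1 = (-3 + 6/((6*(-1/5))))*1 = (-3 + 6/(-6/5))*1 = (-3 + 6*(-5/6))*1 = (-3 - 5)*1 = -8*1 = -8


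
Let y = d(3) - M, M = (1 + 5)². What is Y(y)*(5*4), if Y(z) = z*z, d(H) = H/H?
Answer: 24500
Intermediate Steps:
d(H) = 1
M = 36 (M = 6² = 36)
y = -35 (y = 1 - 1*36 = 1 - 36 = -35)
Y(z) = z²
Y(y)*(5*4) = (-35)²*(5*4) = 1225*20 = 24500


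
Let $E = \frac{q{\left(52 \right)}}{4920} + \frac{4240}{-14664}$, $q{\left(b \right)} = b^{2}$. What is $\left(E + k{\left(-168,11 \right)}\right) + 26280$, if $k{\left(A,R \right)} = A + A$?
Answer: $\frac{9748945028}{375765} \approx 25944.0$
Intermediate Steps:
$k{\left(A,R \right)} = 2 A$
$E = \frac{97868}{375765}$ ($E = \frac{52^{2}}{4920} + \frac{4240}{-14664} = 2704 \cdot \frac{1}{4920} + 4240 \left(- \frac{1}{14664}\right) = \frac{338}{615} - \frac{530}{1833} = \frac{97868}{375765} \approx 0.26045$)
$\left(E + k{\left(-168,11 \right)}\right) + 26280 = \left(\frac{97868}{375765} + 2 \left(-168\right)\right) + 26280 = \left(\frac{97868}{375765} - 336\right) + 26280 = - \frac{126159172}{375765} + 26280 = \frac{9748945028}{375765}$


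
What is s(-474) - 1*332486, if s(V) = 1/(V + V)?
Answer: -315196729/948 ≈ -3.3249e+5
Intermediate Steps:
s(V) = 1/(2*V)
s(-474) - 1*332486 = (½)/(-474) - 1*332486 = (½)*(-1/474) - 332486 = -1/948 - 332486 = -315196729/948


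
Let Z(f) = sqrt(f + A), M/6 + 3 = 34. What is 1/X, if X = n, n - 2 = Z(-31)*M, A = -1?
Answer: 1/553538 - 186*I*sqrt(2)/276769 ≈ 1.8066e-6 - 0.00095041*I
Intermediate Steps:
M = 186 (M = -18 + 6*34 = -18 + 204 = 186)
Z(f) = sqrt(-1 + f) (Z(f) = sqrt(f - 1) = sqrt(-1 + f))
n = 2 + 744*I*sqrt(2) (n = 2 + sqrt(-1 - 31)*186 = 2 + sqrt(-32)*186 = 2 + (4*I*sqrt(2))*186 = 2 + 744*I*sqrt(2) ≈ 2.0 + 1052.2*I)
X = 2 + 744*I*sqrt(2) ≈ 2.0 + 1052.2*I
1/X = 1/(2 + 744*I*sqrt(2))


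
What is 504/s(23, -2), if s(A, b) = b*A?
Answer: -252/23 ≈ -10.957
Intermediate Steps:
s(A, b) = A*b
504/s(23, -2) = 504/((23*(-2))) = 504/(-46) = 504*(-1/46) = -252/23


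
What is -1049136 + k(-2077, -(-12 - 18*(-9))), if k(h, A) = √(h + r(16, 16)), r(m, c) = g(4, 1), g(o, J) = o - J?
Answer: -1049136 + I*√2074 ≈ -1.0491e+6 + 45.541*I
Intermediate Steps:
r(m, c) = 3 (r(m, c) = 4 - 1*1 = 4 - 1 = 3)
k(h, A) = √(3 + h) (k(h, A) = √(h + 3) = √(3 + h))
-1049136 + k(-2077, -(-12 - 18*(-9))) = -1049136 + √(3 - 2077) = -1049136 + √(-2074) = -1049136 + I*√2074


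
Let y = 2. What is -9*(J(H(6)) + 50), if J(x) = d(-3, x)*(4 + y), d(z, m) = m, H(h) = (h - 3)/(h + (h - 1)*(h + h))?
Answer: -4977/11 ≈ -452.45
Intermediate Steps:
H(h) = (-3 + h)/(h + 2*h*(-1 + h)) (H(h) = (-3 + h)/(h + (-1 + h)*(2*h)) = (-3 + h)/(h + 2*h*(-1 + h)))
J(x) = 6*x (J(x) = x*(4 + 2) = x*6 = 6*x)
-9*(J(H(6)) + 50) = -9*(6*((-3 + 6)/(6*(-1 + 2*6))) + 50) = -9*(6*((⅙)*3/(-1 + 12)) + 50) = -9*(6*((⅙)*3/11) + 50) = -9*(6*((⅙)*(1/11)*3) + 50) = -9*(6*(1/22) + 50) = -9*(3/11 + 50) = -9*553/11 = -4977/11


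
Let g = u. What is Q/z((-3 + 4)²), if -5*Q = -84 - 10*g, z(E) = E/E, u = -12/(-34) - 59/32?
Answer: 18793/1360 ≈ 13.818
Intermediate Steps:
u = -811/544 (u = -12*(-1/34) - 59*1/32 = 6/17 - 59/32 = -811/544 ≈ -1.4908)
z(E) = 1
g = -811/544 ≈ -1.4908
Q = 18793/1360 (Q = -(-84 - 10*(-811/544))/5 = -(-84 + 4055/272)/5 = -⅕*(-18793/272) = 18793/1360 ≈ 13.818)
Q/z((-3 + 4)²) = (18793/1360)/1 = (18793/1360)*1 = 18793/1360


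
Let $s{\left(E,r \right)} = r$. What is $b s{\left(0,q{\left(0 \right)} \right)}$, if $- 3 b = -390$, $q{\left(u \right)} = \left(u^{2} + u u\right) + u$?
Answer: $0$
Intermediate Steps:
$q{\left(u \right)} = u + 2 u^{2}$ ($q{\left(u \right)} = \left(u^{2} + u^{2}\right) + u = 2 u^{2} + u = u + 2 u^{2}$)
$b = 130$ ($b = \left(- \frac{1}{3}\right) \left(-390\right) = 130$)
$b s{\left(0,q{\left(0 \right)} \right)} = 130 \cdot 0 \left(1 + 2 \cdot 0\right) = 130 \cdot 0 \left(1 + 0\right) = 130 \cdot 0 \cdot 1 = 130 \cdot 0 = 0$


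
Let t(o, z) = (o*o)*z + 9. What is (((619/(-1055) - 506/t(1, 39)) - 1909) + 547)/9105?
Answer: -34767611/230538600 ≈ -0.15081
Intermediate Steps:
t(o, z) = 9 + z*o**2 (t(o, z) = o**2*z + 9 = z*o**2 + 9 = 9 + z*o**2)
(((619/(-1055) - 506/t(1, 39)) - 1909) + 547)/9105 = (((619/(-1055) - 506/(9 + 39*1**2)) - 1909) + 547)/9105 = (((619*(-1/1055) - 506/(9 + 39*1)) - 1909) + 547)*(1/9105) = (((-619/1055 - 506/(9 + 39)) - 1909) + 547)*(1/9105) = (((-619/1055 - 506/48) - 1909) + 547)*(1/9105) = (((-619/1055 - 506*1/48) - 1909) + 547)*(1/9105) = (((-619/1055 - 253/24) - 1909) + 547)*(1/9105) = ((-281771/25320 - 1909) + 547)*(1/9105) = (-48617651/25320 + 547)*(1/9105) = -34767611/25320*1/9105 = -34767611/230538600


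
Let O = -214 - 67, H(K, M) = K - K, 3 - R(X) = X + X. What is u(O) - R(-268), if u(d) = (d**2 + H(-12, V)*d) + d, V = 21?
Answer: 78141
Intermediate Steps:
R(X) = 3 - 2*X (R(X) = 3 - (X + X) = 3 - 2*X)
H(K, M) = 0
O = -281
u(d) = d + d**2 (u(d) = (d**2 + 0*d) + d = (d**2 + 0) + d = d**2 + d = d + d**2)
u(O) - R(-268) = -281*(1 - 281) - (3 - 2*(-268)) = -281*(-280) - (3 + 536) = 78680 - 1*539 = 78680 - 539 = 78141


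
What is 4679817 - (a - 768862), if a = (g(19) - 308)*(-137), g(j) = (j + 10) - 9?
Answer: 5409223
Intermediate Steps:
g(j) = 1 + j (g(j) = (10 + j) - 9 = 1 + j)
a = 39456 (a = ((1 + 19) - 308)*(-137) = (20 - 308)*(-137) = -288*(-137) = 39456)
4679817 - (a - 768862) = 4679817 - (39456 - 768862) = 4679817 - 1*(-729406) = 4679817 + 729406 = 5409223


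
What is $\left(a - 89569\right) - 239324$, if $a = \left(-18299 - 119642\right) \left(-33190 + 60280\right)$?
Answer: $-3737150583$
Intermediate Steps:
$a = -3736821690$ ($a = \left(-137941\right) 27090 = -3736821690$)
$\left(a - 89569\right) - 239324 = \left(-3736821690 - 89569\right) - 239324 = -3736911259 - 239324 = -3737150583$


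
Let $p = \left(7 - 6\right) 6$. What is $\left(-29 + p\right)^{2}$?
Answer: $529$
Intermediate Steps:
$p = 6$ ($p = 1 \cdot 6 = 6$)
$\left(-29 + p\right)^{2} = \left(-29 + 6\right)^{2} = \left(-23\right)^{2} = 529$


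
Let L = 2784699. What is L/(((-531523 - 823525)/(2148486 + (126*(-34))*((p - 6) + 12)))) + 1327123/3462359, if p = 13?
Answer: -9965055145132862393/2345831319116 ≈ -4.2480e+6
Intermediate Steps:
L/(((-531523 - 823525)/(2148486 + (126*(-34))*((p - 6) + 12)))) + 1327123/3462359 = 2784699/(((-531523 - 823525)/(2148486 + (126*(-34))*((13 - 6) + 12)))) + 1327123/3462359 = 2784699/((-1355048/(2148486 - 4284*(7 + 12)))) + 1327123*(1/3462359) = 2784699/((-1355048/(2148486 - 4284*19))) + 1327123/3462359 = 2784699/((-1355048/(2148486 - 81396))) + 1327123/3462359 = 2784699/((-1355048/2067090)) + 1327123/3462359 = 2784699/((-1355048*1/2067090)) + 1327123/3462359 = 2784699/(-677524/1033545) + 1327123/3462359 = 2784699*(-1033545/677524) + 1327123/3462359 = -2878111727955/677524 + 1327123/3462359 = -9965055145132862393/2345831319116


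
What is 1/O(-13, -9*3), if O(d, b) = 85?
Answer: 1/85 ≈ 0.011765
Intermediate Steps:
1/O(-13, -9*3) = 1/85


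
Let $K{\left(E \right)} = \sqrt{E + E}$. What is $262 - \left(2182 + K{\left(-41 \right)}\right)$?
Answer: $-1920 - i \sqrt{82} \approx -1920.0 - 9.0554 i$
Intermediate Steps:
$K{\left(E \right)} = \sqrt{2} \sqrt{E}$ ($K{\left(E \right)} = \sqrt{2 E} = \sqrt{2} \sqrt{E}$)
$262 - \left(2182 + K{\left(-41 \right)}\right) = 262 - \left(2182 + \sqrt{2} \sqrt{-41}\right) = 262 - \left(2182 + \sqrt{2} i \sqrt{41}\right) = 262 - \left(2182 + i \sqrt{82}\right) = -1920 - i \sqrt{82}$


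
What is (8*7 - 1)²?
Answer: 3025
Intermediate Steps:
(8*7 - 1)² = (56 - 1)² = 55² = 3025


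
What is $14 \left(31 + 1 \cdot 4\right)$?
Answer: $490$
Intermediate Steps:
$14 \left(31 + 1 \cdot 4\right) = 14 \left(31 + 4\right) = 14 \cdot 35 = 490$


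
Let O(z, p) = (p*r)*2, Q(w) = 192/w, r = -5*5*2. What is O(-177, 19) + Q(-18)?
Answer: -5732/3 ≈ -1910.7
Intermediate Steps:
r = -50 (r = -25*2 = -50)
O(z, p) = -100*p (O(z, p) = (p*(-50))*2 = -50*p*2 = -100*p)
O(-177, 19) + Q(-18) = -100*19 + 192/(-18) = -1900 + 192*(-1/18) = -1900 - 32/3 = -5732/3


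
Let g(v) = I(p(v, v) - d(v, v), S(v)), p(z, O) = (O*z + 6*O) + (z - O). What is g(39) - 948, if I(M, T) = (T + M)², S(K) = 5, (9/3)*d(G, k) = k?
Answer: 3051061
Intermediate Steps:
d(G, k) = k/3
p(z, O) = z + 5*O + O*z (p(z, O) = (6*O + O*z) + (z - O) = z + 5*O + O*z)
I(M, T) = (M + T)²
g(v) = (5 + v² + 17*v/3)² (g(v) = (((v + 5*v + v*v) - v/3) + 5)² = (((v + 5*v + v²) - v/3) + 5)² = (((v² + 6*v) - v/3) + 5)² = ((v² + 17*v/3) + 5)² = (5 + v² + 17*v/3)²)
g(39) - 948 = (15 + 3*39² + 17*39)²/9 - 948 = (15 + 3*1521 + 663)²/9 - 948 = (15 + 4563 + 663)²/9 - 948 = (⅑)*5241² - 948 = (⅑)*27468081 - 948 = 3052009 - 948 = 3051061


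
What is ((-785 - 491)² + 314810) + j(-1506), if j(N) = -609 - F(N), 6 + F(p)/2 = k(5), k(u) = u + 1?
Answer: 1942377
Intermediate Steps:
k(u) = 1 + u
F(p) = 0 (F(p) = -12 + 2*(1 + 5) = -12 + 2*6 = -12 + 12 = 0)
j(N) = -609 (j(N) = -609 - 1*0 = -609 + 0 = -609)
((-785 - 491)² + 314810) + j(-1506) = ((-785 - 491)² + 314810) - 609 = ((-1276)² + 314810) - 609 = (1628176 + 314810) - 609 = 1942986 - 609 = 1942377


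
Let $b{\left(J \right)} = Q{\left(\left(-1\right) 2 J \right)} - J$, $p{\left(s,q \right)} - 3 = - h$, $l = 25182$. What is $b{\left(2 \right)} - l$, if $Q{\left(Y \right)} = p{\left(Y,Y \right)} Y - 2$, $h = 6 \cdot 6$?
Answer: $-25054$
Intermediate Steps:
$h = 36$
$p{\left(s,q \right)} = -33$ ($p{\left(s,q \right)} = 3 - 36 = -33$)
$Q{\left(Y \right)} = -2 - 33 Y$ ($Q{\left(Y \right)} = - 33 Y - 2 = -2 - 33 Y$)
$b{\left(J \right)} = -2 + 65 J$ ($b{\left(J \right)} = \left(-2 - 33 \left(-1\right) 2 J\right) - J = \left(-2 - 33 \left(- 2 J\right)\right) - J = \left(-2 + 66 J\right) - J = -2 + 65 J$)
$b{\left(2 \right)} - l = \left(-2 + 65 \cdot 2\right) - 25182 = \left(-2 + 130\right) - 25182 = 128 - 25182 = -25054$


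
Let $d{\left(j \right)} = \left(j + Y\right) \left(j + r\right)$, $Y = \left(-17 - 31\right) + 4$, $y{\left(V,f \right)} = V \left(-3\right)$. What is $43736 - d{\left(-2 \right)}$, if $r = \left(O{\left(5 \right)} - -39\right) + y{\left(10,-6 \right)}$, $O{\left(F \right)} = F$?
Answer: $44288$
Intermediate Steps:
$y{\left(V,f \right)} = - 3 V$
$r = 14$ ($r = \left(5 - -39\right) - 30 = \left(5 + 39\right) - 30 = 44 - 30 = 14$)
$Y = -44$ ($Y = -48 + 4 = -44$)
$d{\left(j \right)} = \left(-44 + j\right) \left(14 + j\right)$ ($d{\left(j \right)} = \left(j - 44\right) \left(j + 14\right) = \left(-44 + j\right) \left(14 + j\right)$)
$43736 - d{\left(-2 \right)} = 43736 - \left(-616 + \left(-2\right)^{2} - -60\right) = 43736 - \left(-616 + 4 + 60\right) = 43736 - -552 = 43736 + 552 = 44288$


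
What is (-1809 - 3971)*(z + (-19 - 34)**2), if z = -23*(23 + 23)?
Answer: -10120780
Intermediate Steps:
z = -1058 (z = -23*46 = -1058)
(-1809 - 3971)*(z + (-19 - 34)**2) = (-1809 - 3971)*(-1058 + (-19 - 34)**2) = -5780*(-1058 + (-53)**2) = -5780*(-1058 + 2809) = -5780*1751 = -10120780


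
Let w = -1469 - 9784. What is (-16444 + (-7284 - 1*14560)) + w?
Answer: -49541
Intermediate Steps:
w = -11253
(-16444 + (-7284 - 1*14560)) + w = (-16444 + (-7284 - 1*14560)) - 11253 = (-16444 + (-7284 - 14560)) - 11253 = (-16444 - 21844) - 11253 = -38288 - 11253 = -49541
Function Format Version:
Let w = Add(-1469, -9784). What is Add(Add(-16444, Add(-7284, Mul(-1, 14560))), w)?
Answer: -49541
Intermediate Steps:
w = -11253
Add(Add(-16444, Add(-7284, Mul(-1, 14560))), w) = Add(Add(-16444, Add(-7284, Mul(-1, 14560))), -11253) = Add(Add(-16444, Add(-7284, -14560)), -11253) = Add(Add(-16444, -21844), -11253) = Add(-38288, -11253) = -49541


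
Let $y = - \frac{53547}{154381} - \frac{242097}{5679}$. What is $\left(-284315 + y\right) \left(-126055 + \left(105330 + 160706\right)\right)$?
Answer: $- \frac{11632658304409503485}{292243233} \approx -3.9805 \cdot 10^{10}$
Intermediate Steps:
$y = - \frac{12559756790}{292243233}$ ($y = \left(-53547\right) \frac{1}{154381} - \frac{80699}{1893} = - \frac{53547}{154381} - \frac{80699}{1893} = - \frac{12559756790}{292243233} \approx -42.977$)
$\left(-284315 + y\right) \left(-126055 + \left(105330 + 160706\right)\right) = \left(-284315 - \frac{12559756790}{292243233}\right) \left(-126055 + \left(105330 + 160706\right)\right) = - \frac{83101694547185 \left(-126055 + 266036\right)}{292243233} = \left(- \frac{83101694547185}{292243233}\right) 139981 = - \frac{11632658304409503485}{292243233}$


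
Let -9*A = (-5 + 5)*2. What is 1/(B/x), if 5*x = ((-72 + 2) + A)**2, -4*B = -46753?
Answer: 560/6679 ≈ 0.083845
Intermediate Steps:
B = 46753/4 (B = -1/4*(-46753) = 46753/4 ≈ 11688.)
A = 0 (A = -(-5 + 5)*2/9 = -0*2 = -1/9*0 = 0)
x = 980 (x = ((-72 + 2) + 0)**2/5 = (-70 + 0)**2/5 = (1/5)*(-70)**2 = (1/5)*4900 = 980)
1/(B/x) = 1/((46753/4)/980) = 1/((46753/4)*(1/980)) = 1/(6679/560) = 560/6679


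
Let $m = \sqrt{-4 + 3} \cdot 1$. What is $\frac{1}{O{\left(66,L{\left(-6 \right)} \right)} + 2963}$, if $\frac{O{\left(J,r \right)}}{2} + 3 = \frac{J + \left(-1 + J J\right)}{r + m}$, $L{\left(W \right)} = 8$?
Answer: $\frac{262941}{1064863853} + \frac{8842 i}{1064863853} \approx 0.00024692 + 8.3034 \cdot 10^{-6} i$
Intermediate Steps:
$m = i$ ($m = \sqrt{-1} \cdot 1 = i 1 = i \approx 1.0 i$)
$O{\left(J,r \right)} = -6 + \frac{2 \left(-1 + J + J^{2}\right)}{i + r}$ ($O{\left(J,r \right)} = -6 + 2 \frac{J + \left(-1 + J J\right)}{r + i} = -6 + 2 \frac{J + \left(-1 + J^{2}\right)}{i + r} = -6 + 2 \frac{-1 + J + J^{2}}{i + r} = -6 + \frac{2 \left(-1 + J + J^{2}\right)}{i + r}$)
$\frac{1}{O{\left(66,L{\left(-6 \right)} \right)} + 2963} = \frac{1}{\frac{2 \left(-1 + 66 + 66^{2} - 3 i - 24\right)}{i + 8} + 2963} = \frac{1}{\frac{2 \left(-1 + 66 + 4356 - 3 i - 24\right)}{8 + i} + 2963} = \frac{1}{2 \frac{8 - i}{65} \left(4397 - 3 i\right) + 2963} = \frac{1}{\frac{2 \left(8 - i\right) \left(4397 - 3 i\right)}{65} + 2963} = \frac{1}{2963 + \frac{2 \left(8 - i\right) \left(4397 - 3 i\right)}{65}}$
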